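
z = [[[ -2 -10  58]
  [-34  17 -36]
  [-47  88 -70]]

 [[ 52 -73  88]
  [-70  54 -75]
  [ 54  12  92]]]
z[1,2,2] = 92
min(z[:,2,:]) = -70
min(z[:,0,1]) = -73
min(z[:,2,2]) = -70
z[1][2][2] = 92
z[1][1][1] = 54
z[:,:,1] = [[-10, 17, 88], [-73, 54, 12]]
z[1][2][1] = 12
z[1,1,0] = -70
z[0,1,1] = 17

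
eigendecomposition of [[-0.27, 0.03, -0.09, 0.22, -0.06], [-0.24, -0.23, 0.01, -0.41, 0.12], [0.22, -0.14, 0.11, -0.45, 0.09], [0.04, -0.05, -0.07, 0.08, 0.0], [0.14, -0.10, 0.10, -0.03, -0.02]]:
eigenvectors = [[-0.28+0.00j, -0.11+0.02j, (-0.11-0.02j), -0.15-0.27j, -0.15+0.27j], [0.57+0.00j, 0.10-0.32j, 0.10+0.32j, (0.66+0j), 0.66-0.00j], [(0.59+0j), (0.3+0.24j), (0.3-0.24j), 0.51+0.34j, (0.51-0.34j)], [(-0.5+0j), (0.2+0.14j), (0.2-0.14j), (0.2+0.12j), (0.2-0.12j)], [-0.08+0.00j, (0.82+0j), 0.82-0.00j, (0.17+0.05j), 0.17-0.05j]]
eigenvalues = [(0.24+0j), (-0.02+0.07j), (-0.02-0.07j), (-0.26+0.04j), (-0.26-0.04j)]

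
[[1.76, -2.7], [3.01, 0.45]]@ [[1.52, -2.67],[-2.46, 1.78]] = [[9.32,-9.51], [3.47,-7.24]]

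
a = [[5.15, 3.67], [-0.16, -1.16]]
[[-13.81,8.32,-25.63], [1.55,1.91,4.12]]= a@ [[-1.92,3.09,-2.71], [-1.07,-2.07,-3.18]]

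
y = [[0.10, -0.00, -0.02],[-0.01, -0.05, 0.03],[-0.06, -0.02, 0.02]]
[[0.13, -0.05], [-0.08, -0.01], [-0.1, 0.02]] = y@ [[1.11, -0.19], [0.68, 1.28], [-1.15, 1.61]]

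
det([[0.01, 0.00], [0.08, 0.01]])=0.000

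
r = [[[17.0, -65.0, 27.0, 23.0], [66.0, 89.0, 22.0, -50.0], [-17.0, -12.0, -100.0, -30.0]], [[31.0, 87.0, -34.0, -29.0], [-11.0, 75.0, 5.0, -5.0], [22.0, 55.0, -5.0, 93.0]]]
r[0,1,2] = 22.0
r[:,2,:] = [[-17.0, -12.0, -100.0, -30.0], [22.0, 55.0, -5.0, 93.0]]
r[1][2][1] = 55.0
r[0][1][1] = 89.0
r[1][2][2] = -5.0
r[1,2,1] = 55.0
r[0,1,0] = 66.0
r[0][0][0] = 17.0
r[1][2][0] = 22.0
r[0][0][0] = 17.0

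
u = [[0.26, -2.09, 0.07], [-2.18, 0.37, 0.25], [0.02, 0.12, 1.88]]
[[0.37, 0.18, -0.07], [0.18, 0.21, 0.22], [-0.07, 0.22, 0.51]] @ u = [[-0.30, -0.72, -0.06], [-0.41, -0.27, 0.48], [-0.49, 0.29, 1.01]]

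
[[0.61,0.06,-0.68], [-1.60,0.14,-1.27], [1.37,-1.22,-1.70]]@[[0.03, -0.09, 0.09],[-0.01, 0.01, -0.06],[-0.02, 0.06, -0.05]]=[[0.03, -0.10, 0.09], [-0.02, 0.07, -0.09], [0.09, -0.24, 0.28]]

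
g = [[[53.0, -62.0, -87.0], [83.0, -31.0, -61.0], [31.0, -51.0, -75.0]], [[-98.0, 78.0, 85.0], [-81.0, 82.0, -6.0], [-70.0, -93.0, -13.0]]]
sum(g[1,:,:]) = -116.0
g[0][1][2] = -61.0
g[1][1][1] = 82.0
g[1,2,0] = -70.0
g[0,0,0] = 53.0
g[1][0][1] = 78.0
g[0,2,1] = -51.0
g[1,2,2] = -13.0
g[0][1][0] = 83.0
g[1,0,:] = [-98.0, 78.0, 85.0]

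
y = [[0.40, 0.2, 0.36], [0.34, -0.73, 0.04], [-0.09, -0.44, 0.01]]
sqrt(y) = [[(0.71+0.07j), 0.05-0.25j, 0.33-0.02j],[(0.2-0.22j), (0.03+0.81j), 0.07+0.06j],[(-0.15-0.11j), -0.20+0.40j, (0.31+0.03j)]]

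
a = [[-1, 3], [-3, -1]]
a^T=[[-1, -3], [3, -1]]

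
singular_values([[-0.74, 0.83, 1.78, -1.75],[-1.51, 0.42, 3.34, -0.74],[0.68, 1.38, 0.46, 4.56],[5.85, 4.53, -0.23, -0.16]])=[7.69, 4.92, 4.04, 0.43]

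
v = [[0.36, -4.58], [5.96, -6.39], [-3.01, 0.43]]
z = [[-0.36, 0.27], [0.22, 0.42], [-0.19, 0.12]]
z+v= [[0.0, -4.31],[6.18, -5.97],[-3.20, 0.55]]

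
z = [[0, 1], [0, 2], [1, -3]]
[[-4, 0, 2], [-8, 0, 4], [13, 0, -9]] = z @ [[1, 0, -3], [-4, 0, 2]]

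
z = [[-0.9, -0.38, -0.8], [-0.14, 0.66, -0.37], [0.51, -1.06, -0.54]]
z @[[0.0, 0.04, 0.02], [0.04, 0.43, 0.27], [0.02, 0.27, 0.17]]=[[-0.03, -0.42, -0.26], [0.02, 0.18, 0.11], [-0.05, -0.58, -0.37]]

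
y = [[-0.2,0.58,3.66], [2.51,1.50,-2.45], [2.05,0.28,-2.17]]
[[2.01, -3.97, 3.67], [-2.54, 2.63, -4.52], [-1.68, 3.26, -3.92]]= y @ [[-0.08, 0.8, -0.93], [-0.53, -1.02, 0.08], [0.63, -0.88, 0.94]]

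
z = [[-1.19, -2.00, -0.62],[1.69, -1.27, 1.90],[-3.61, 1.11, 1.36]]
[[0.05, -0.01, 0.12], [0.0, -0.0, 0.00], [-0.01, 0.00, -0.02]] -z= [[1.24, 1.99, 0.74], [-1.69, 1.27, -1.90], [3.6, -1.11, -1.38]]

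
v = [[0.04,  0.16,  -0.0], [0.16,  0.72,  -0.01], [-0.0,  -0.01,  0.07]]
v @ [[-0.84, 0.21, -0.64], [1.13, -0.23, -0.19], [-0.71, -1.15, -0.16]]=[[0.15, -0.03, -0.06],[0.69, -0.12, -0.24],[-0.06, -0.08, -0.01]]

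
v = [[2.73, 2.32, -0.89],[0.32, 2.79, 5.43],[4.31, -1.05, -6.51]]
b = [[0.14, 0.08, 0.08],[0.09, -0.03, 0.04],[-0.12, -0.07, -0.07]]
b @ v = [[0.75,0.46,-0.21], [0.41,0.08,-0.50], [-0.65,-0.40,0.18]]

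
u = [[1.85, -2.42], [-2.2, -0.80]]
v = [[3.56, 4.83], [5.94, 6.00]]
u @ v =[[-7.79, -5.58], [-12.58, -15.43]]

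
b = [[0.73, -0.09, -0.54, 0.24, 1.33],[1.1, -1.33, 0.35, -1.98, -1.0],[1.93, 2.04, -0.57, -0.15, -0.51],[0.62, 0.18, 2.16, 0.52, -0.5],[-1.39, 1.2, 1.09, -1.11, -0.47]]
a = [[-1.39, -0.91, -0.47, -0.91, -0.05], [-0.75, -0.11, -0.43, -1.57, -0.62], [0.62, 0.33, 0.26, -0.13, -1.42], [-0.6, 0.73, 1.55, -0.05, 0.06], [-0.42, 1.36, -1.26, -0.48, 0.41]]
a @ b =[[-3.42, 0.15, -1.32, 1.12, -0.22], [-1.61, -1.69, -3.46, -0.03, 0.41], [3.21, -1.69, -2.20, 0.96, 1.09], [3.24, 2.31, -0.35, -1.91, -2.32], [-2.11, -3.94, 0.83, -3.31, -1.23]]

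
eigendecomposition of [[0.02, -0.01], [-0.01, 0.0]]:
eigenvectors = [[0.92, 0.38],  [-0.38, 0.92]]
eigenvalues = [0.02, -0.0]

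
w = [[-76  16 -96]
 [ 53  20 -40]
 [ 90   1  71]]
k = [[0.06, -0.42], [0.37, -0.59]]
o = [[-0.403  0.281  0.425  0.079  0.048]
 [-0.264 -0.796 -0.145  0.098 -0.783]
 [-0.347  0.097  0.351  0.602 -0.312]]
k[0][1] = -0.417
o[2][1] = 0.097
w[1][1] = 20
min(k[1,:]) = -0.589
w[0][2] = -96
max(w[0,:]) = 16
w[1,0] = 53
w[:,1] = [16, 20, 1]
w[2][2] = 71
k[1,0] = 0.368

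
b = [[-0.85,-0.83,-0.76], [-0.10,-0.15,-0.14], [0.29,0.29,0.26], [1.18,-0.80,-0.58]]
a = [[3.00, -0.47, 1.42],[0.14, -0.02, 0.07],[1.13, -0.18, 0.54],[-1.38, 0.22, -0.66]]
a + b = [[2.15, -1.3, 0.66], [0.04, -0.17, -0.07], [1.42, 0.11, 0.8], [-0.2, -0.58, -1.24]]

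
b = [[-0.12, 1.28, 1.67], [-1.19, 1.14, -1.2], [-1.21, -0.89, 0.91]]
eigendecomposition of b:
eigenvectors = [[-0.74+0.00j, (-0.74-0j), 0.00+0.00j], [-0.01-0.48j, (-0.01+0.48j), -0.79+0.00j], [(-0.02-0.47j), (-0.02+0.47j), 0.61+0.00j]]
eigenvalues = [(-0.07+1.88j), (-0.07-1.88j), (2.06+0j)]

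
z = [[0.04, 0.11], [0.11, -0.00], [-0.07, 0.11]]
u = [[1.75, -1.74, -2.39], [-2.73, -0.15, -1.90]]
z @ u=[[-0.23, -0.09, -0.30], [0.19, -0.19, -0.26], [-0.42, 0.11, -0.04]]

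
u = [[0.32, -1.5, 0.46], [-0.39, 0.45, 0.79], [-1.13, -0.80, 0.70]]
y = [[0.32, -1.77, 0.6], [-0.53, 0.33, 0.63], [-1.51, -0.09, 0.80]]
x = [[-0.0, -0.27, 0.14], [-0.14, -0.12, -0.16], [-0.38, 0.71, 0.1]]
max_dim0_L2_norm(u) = 1.76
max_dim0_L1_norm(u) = 2.75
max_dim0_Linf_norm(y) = 1.77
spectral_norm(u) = 1.91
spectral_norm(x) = 0.84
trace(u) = 1.47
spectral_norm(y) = 1.91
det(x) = -0.04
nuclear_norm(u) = 3.91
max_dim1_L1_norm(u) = 2.63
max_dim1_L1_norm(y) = 2.69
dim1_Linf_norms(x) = [0.27, 0.16, 0.71]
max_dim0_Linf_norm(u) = 1.5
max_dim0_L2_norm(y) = 1.8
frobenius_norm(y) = 2.70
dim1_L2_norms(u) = [1.6, 0.99, 1.55]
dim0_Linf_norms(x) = [0.38, 0.71, 0.16]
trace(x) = -0.02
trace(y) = 1.45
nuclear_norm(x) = 1.28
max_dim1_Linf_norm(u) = 1.5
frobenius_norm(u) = 2.44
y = x + u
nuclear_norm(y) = 4.17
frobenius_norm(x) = 0.90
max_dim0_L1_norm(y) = 2.36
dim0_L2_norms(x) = [0.4, 0.77, 0.23]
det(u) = 1.61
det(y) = 1.36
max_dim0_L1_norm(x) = 1.1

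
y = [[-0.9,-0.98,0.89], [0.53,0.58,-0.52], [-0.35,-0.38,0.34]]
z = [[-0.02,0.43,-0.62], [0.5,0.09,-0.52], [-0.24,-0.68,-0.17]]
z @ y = [[0.46, 0.5, -0.45], [-0.22, -0.24, 0.22], [-0.08, -0.09, 0.08]]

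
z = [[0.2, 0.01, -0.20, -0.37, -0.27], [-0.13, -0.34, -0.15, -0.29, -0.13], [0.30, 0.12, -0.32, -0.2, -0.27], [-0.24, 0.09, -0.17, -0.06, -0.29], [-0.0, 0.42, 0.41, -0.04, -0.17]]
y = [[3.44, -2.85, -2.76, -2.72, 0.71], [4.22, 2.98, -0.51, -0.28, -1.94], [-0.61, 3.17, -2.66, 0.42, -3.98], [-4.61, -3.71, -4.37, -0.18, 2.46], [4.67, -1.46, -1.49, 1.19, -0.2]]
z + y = [[3.64, -2.84, -2.96, -3.09, 0.44], [4.09, 2.64, -0.66, -0.57, -2.07], [-0.31, 3.29, -2.98, 0.22, -4.25], [-4.85, -3.62, -4.54, -0.24, 2.17], [4.67, -1.04, -1.08, 1.15, -0.37]]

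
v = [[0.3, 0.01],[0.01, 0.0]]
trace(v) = 0.30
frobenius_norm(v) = 0.30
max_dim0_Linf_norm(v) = 0.3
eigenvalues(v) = [0.3, -0.0]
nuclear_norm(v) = 0.30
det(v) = -0.00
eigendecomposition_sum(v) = [[0.3, 0.01], [0.01, 0.00]] + [[-0.00, 0.0], [0.00, -0.0]]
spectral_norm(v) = 0.30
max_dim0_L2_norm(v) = 0.3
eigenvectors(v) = [[1.0, -0.03],[0.03, 1.0]]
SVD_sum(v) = [[0.3, 0.01],[0.01, 0.0]] + [[-0.0, 0.0], [0.0, -0.0]]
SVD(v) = [[-1.0, -0.03], [-0.03, 1.0]] @ diag([0.3003329637837291, 0.0003329637837290827]) @ [[-1.00, -0.03], [0.03, -1.0]]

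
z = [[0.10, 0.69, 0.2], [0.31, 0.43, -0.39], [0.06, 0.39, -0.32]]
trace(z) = 0.21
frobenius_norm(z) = 1.10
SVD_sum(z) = [[0.18, 0.55, -0.17], [0.17, 0.54, -0.16], [0.14, 0.42, -0.13]] + [[-0.08, 0.14, 0.37], [0.06, -0.09, -0.25], [0.04, -0.06, -0.16]] + [[0.01,-0.00,0.00], [0.08,-0.02,0.02], [-0.11,0.02,-0.03]]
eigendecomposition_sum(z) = [[(0.3-0j), (0.59-0j), (-0.17+0j)], [0.22-0.00j, (0.43-0j), -0.12+0.00j], [0.10-0.00j, 0.20-0.00j, -0.06+0.00j]] + [[-0.10+0.03j, 0.05-0.15j, 0.19+0.24j], [0.05-0.03j, 0.00+0.08j, (-0.13-0.09j)], [-0.02-0.06j, (0.09+0.02j), -0.13+0.12j]] + [[-0.10-0.03j,(0.05+0.15j),0.19-0.24j], [0.05+0.03j,0.00-0.08j,-0.13+0.09j], [(-0.02+0.06j),0.09-0.02j,-0.13-0.12j]]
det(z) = 0.07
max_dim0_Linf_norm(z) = 0.69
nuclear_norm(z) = 1.63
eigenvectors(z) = [[-0.78+0.00j, (-0.78+0j), -0.78-0.00j], [-0.57+0.00j, (0.39-0.13j), 0.39+0.13j], [(-0.27+0j), -0.05-0.46j, -0.05+0.46j]]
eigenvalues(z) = [(0.67+0j), (-0.23+0.24j), (-0.23-0.24j)]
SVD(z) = [[-0.63, 0.78, -0.05], [-0.61, -0.53, -0.58], [-0.48, -0.33, 0.81]] @ diag([0.9652862494417878, 0.5138029691169073, 0.1467275214990561]) @ [[-0.29, -0.92, 0.28], [-0.21, 0.34, 0.92], [-0.93, 0.21, -0.29]]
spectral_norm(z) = 0.97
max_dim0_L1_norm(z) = 1.51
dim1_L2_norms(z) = [0.73, 0.66, 0.51]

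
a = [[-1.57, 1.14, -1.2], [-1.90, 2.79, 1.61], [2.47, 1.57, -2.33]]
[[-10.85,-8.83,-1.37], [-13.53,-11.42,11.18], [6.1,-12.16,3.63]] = a@[[4.67, 0.31, 1.56],[-2.17, -5.1, 3.61],[0.87, 2.11, 2.53]]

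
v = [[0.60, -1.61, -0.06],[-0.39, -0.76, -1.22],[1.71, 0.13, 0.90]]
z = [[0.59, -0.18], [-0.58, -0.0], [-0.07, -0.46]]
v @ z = [[1.29, -0.08], [0.3, 0.63], [0.87, -0.72]]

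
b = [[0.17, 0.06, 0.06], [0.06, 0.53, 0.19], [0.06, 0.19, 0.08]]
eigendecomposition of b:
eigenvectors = [[0.17,0.96,-0.22], [0.92,-0.24,-0.31], [0.35,0.15,0.93]]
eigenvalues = [0.61, 0.16, 0.0]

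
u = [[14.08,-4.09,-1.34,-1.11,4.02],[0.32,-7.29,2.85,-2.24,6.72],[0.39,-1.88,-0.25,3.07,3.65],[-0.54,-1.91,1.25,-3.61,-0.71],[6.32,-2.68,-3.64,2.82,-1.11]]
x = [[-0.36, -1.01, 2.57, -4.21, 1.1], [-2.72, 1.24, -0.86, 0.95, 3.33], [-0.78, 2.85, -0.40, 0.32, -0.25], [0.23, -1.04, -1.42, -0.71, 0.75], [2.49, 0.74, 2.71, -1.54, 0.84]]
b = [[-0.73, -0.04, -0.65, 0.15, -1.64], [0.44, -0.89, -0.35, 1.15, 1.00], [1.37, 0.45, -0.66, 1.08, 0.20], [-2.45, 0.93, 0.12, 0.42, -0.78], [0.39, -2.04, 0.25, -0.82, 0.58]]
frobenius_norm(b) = 4.89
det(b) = -0.03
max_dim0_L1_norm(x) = 7.96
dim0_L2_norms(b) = [2.96, 2.45, 1.03, 1.83, 2.16]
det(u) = 0.90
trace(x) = 0.61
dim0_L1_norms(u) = [21.65, 17.85, 9.33, 12.85, 16.21]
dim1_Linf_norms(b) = [1.64, 1.15, 1.37, 2.45, 2.04]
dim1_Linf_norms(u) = [14.08, 7.29, 3.65, 3.61, 6.32]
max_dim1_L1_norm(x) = 9.25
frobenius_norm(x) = 8.88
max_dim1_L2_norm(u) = 15.3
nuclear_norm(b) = 9.15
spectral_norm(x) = 6.29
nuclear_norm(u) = 37.38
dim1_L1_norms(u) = [24.64, 19.42, 9.24, 8.02, 16.57]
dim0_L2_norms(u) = [15.45, 9.18, 4.98, 6.05, 8.74]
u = x @ b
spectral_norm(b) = 3.64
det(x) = 295.34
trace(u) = 1.82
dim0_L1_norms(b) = [5.38, 4.35, 2.03, 3.62, 4.2]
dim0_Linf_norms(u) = [14.08, 7.29, 3.64, 3.61, 6.72]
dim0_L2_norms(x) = [3.79, 3.51, 4.11, 4.65, 3.69]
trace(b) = -1.28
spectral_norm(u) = 17.31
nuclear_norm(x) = 17.84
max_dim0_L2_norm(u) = 15.45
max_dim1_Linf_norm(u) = 14.08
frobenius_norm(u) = 21.47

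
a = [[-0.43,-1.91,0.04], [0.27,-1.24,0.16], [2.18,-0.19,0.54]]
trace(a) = -1.13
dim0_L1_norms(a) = [2.88, 3.34, 0.74]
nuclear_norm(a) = 4.59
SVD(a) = [[0.09, -0.85, 0.52], [0.29, -0.48, -0.83], [0.95, 0.22, 0.21]] @ diag([2.30362240045657, 2.290004841808734, 0.0012886455153785813]) @ [[0.92,-0.31,0.25], [0.31,0.95,0.0], [0.23,-0.07,-0.97]]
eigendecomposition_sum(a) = [[-0.35-0.14j, 0.60+0.20j, -0.13-0.06j], [(0.09+0.06j), (-0.16-0.09j), (0.03+0.02j)], [1.28+0.71j, (-2.17-1.06j), (0.47+0.3j)]] + [[-0.35+0.14j, 0.60-0.20j, (-0.13+0.06j)], [(0.09-0.06j), (-0.16+0.09j), (0.03-0.02j)], [(1.28-0.71j), -2.17+1.06j, 0.47-0.30j]] + [[0.28-0.00j, (-3.1+0j), 0.31-0.00j],[0.08-0.00j, (-0.92+0j), (0.09-0j)],[(-0.37+0j), 4.14-0.00j, -0.41+0.00j]]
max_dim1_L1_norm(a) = 2.91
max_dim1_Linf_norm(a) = 2.18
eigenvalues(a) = [(-0.04+0.07j), (-0.04-0.07j), (-1.05+0j)]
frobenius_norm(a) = 3.25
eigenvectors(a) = [[(0.25-0.03j), 0.25+0.03j, (-0.59+0j)], [(-0.07-0j), (-0.07+0j), (-0.18+0j)], [-0.96+0.00j, (-0.96-0j), (0.79+0j)]]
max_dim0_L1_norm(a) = 3.34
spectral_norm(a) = 2.30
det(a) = -0.01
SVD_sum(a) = [[0.18, -0.06, 0.05],  [0.61, -0.2, 0.16],  [2.02, -0.67, 0.54]] + [[-0.61, -1.85, -0.01], [-0.34, -1.04, -0.00], [0.16, 0.48, 0.0]] + [[0.00, -0.0, -0.0], [-0.00, 0.0, 0.00], [0.00, -0.0, -0.0]]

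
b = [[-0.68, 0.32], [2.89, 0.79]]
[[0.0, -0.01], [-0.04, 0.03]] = b @ [[-0.01, 0.01],[-0.01, 0.00]]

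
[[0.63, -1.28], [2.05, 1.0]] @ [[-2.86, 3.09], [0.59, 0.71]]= [[-2.56, 1.04], [-5.27, 7.04]]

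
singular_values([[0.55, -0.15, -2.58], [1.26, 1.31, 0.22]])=[2.64, 1.83]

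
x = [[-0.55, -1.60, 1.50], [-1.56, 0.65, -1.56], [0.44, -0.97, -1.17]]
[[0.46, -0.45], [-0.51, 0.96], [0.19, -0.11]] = x @[[0.13, -0.33], [-0.25, 0.21], [0.09, -0.20]]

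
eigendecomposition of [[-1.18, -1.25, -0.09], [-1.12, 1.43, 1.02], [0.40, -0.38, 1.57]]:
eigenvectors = [[(0.93+0j), -0.31+0.05j, -0.31-0.05j], [(0.36+0j), (0.75+0j), (0.75-0j)], [-0.07+0.00j, -0.11+0.57j, -0.11-0.57j]]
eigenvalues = [(-1.66+0j), (1.74+0.69j), (1.74-0.69j)]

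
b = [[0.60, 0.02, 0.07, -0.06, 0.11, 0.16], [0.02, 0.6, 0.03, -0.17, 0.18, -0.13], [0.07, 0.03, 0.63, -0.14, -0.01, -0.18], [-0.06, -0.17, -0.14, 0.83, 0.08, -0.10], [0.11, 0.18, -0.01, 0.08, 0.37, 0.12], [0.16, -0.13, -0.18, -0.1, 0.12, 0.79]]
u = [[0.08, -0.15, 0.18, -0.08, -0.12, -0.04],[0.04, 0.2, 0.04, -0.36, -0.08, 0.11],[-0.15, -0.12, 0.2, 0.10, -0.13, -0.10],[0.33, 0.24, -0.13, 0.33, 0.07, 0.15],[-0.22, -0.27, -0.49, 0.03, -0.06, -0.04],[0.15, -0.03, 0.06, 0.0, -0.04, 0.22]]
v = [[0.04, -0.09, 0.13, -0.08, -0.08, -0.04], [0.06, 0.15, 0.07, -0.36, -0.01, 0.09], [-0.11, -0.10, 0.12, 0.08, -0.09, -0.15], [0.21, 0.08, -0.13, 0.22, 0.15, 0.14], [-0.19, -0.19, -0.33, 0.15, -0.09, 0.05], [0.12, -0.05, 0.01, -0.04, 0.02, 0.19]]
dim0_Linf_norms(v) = [0.21, 0.19, 0.33, 0.36, 0.15, 0.19]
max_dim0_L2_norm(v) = 0.46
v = u @ b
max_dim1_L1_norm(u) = 1.25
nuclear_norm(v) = 1.66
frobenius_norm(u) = 1.07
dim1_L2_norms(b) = [0.64, 0.66, 0.67, 0.87, 0.45, 0.85]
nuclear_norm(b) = 3.82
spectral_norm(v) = 0.58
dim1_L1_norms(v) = [0.46, 0.74, 0.65, 0.93, 1.0, 0.43]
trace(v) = 0.63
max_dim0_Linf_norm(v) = 0.36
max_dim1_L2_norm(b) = 0.87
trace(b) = 3.82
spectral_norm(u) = 0.68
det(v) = -0.00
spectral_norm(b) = 1.00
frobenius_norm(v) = 0.84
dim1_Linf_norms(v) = [0.13, 0.36, 0.15, 0.22, 0.33, 0.19]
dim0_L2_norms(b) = [0.64, 0.66, 0.67, 0.87, 0.45, 0.85]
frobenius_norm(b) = 1.73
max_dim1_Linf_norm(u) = 0.49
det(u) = -0.00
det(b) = 0.02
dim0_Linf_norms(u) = [0.33, 0.27, 0.49, 0.36, 0.13, 0.22]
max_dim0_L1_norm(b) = 1.48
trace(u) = 0.97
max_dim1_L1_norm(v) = 1.0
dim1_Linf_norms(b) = [0.6, 0.6, 0.63, 0.83, 0.37, 0.79]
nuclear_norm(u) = 2.28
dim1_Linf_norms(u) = [0.18, 0.36, 0.2, 0.33, 0.49, 0.22]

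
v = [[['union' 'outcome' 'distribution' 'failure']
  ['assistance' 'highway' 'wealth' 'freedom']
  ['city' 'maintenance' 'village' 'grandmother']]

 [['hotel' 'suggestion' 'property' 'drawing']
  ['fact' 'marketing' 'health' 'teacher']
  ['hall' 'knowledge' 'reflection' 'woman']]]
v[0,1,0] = 'assistance'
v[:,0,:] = [['union', 'outcome', 'distribution', 'failure'], ['hotel', 'suggestion', 'property', 'drawing']]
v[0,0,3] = 'failure'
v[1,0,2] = 'property'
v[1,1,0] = 'fact'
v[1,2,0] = 'hall'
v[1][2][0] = 'hall'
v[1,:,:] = [['hotel', 'suggestion', 'property', 'drawing'], ['fact', 'marketing', 'health', 'teacher'], ['hall', 'knowledge', 'reflection', 'woman']]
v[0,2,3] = 'grandmother'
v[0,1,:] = ['assistance', 'highway', 'wealth', 'freedom']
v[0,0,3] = 'failure'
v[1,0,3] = 'drawing'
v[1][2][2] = 'reflection'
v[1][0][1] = 'suggestion'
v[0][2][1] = 'maintenance'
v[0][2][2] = 'village'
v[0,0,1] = 'outcome'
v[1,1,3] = 'teacher'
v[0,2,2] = 'village'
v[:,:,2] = [['distribution', 'wealth', 'village'], ['property', 'health', 'reflection']]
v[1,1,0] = 'fact'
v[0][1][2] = 'wealth'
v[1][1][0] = 'fact'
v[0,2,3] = 'grandmother'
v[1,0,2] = 'property'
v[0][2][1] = 'maintenance'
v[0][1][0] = 'assistance'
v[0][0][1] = 'outcome'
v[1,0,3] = 'drawing'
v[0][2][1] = 'maintenance'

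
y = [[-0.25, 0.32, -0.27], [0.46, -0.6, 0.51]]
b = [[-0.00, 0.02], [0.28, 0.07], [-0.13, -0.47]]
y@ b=[[0.12, 0.14], [-0.23, -0.27]]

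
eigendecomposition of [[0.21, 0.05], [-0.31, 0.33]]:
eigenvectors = [[-0.18+0.33j, -0.18-0.33j], [-0.93+0.00j, (-0.93-0j)]]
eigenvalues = [(0.27+0.11j), (0.27-0.11j)]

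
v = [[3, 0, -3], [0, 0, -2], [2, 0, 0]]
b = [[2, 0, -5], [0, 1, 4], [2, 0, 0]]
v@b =[[0, 0, -15], [-4, 0, 0], [4, 0, -10]]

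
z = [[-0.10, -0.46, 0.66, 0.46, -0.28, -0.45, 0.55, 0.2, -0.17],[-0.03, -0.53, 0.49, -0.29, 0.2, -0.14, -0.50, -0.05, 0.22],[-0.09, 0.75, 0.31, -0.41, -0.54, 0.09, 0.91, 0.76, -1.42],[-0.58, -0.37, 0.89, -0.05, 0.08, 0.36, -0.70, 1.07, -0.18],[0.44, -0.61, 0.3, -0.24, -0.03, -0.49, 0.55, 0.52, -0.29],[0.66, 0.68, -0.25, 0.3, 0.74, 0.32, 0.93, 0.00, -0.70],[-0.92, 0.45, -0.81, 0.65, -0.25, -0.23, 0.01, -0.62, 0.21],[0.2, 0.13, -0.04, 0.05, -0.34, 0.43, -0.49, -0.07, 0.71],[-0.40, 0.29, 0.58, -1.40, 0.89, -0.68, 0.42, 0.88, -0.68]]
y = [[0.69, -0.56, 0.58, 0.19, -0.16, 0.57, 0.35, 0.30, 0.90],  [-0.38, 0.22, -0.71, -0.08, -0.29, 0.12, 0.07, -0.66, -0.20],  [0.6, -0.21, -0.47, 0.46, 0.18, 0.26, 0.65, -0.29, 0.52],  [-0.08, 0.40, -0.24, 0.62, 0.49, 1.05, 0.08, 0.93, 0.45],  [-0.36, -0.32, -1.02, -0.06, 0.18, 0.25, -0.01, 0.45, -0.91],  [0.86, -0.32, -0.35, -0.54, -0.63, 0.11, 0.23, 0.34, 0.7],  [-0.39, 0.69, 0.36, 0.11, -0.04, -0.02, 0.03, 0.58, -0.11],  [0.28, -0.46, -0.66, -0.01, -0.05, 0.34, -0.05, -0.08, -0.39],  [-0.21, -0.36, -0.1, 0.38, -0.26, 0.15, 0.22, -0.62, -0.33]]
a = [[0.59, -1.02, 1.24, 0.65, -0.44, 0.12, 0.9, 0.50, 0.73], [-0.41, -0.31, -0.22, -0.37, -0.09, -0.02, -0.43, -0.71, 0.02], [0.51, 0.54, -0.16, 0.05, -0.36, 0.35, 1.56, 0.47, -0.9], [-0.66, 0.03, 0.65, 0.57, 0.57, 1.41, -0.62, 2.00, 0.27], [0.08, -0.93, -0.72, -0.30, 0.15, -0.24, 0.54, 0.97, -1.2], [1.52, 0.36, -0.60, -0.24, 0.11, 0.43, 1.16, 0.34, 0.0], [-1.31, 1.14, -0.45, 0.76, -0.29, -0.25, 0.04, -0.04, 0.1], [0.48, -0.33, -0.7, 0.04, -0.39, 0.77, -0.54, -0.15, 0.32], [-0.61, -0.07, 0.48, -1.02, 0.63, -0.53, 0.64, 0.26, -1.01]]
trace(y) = 0.97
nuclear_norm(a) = 15.51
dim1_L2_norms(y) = [1.59, 1.13, 1.31, 1.74, 1.55, 1.52, 1.06, 1.0, 0.98]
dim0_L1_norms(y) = [3.85, 3.54, 4.49, 2.45, 2.28, 2.87, 1.69, 4.25, 4.51]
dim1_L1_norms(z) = [3.33, 2.45, 5.28, 4.28, 3.47, 4.58, 4.15, 2.46, 6.22]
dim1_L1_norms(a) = [6.19, 2.58, 4.9, 6.78, 5.13, 4.76, 4.38, 3.72, 5.25]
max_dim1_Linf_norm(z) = 1.42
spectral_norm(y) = 2.39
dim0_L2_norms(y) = [1.46, 1.26, 1.69, 1.04, 0.94, 1.31, 0.81, 1.59, 1.71]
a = y + z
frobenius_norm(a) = 6.09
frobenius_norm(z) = 4.88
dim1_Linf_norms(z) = [0.66, 0.53, 1.42, 1.07, 0.61, 0.93, 0.92, 0.71, 1.4]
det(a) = -3.75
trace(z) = -0.82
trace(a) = 0.15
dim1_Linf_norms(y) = [0.9, 0.71, 0.65, 1.05, 1.02, 0.86, 0.69, 0.66, 0.62]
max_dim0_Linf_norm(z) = 1.42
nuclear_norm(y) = 9.96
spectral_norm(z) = 3.15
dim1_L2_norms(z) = [1.23, 0.98, 2.13, 1.75, 1.27, 1.75, 1.63, 1.05, 2.28]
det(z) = 0.08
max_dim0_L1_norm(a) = 6.43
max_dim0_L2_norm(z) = 1.93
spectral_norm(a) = 3.20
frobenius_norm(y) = 4.05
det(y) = 0.08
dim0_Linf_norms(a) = [1.52, 1.14, 1.24, 1.02, 0.63, 1.41, 1.56, 2.0, 1.2]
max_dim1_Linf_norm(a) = 2.0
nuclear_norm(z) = 11.91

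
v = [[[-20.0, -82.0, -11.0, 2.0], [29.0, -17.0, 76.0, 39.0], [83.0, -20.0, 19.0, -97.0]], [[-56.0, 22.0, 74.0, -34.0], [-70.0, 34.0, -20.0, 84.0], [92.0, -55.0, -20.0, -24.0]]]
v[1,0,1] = 22.0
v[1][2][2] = -20.0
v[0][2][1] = -20.0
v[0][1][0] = 29.0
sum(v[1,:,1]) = 1.0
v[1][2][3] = -24.0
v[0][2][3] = -97.0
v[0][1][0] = 29.0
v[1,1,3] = 84.0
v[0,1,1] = -17.0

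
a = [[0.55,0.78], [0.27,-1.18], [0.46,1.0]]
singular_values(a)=[1.77, 0.68]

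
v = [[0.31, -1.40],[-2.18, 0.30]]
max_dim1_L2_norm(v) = 2.2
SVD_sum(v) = [[0.71, -0.24], [-2.04, 0.7]] + [[-0.40, -1.16], [-0.14, -0.4]]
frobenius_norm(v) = 2.63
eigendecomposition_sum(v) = [[1.03, -0.82], [-1.28, 1.02]] + [[-0.72, -0.58],[-0.9, -0.72]]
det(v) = -2.96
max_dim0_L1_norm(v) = 2.49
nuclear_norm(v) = 3.58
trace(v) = 0.61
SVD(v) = [[-0.33, 0.94], [0.94, 0.33]] @ diag([2.285107983023613, 1.2949059834295904]) @ [[-0.95, 0.32], [-0.32, -0.95]]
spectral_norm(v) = 2.29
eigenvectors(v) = [[0.63, 0.62], [-0.78, 0.78]]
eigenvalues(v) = [2.05, -1.44]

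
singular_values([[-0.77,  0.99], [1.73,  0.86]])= [1.96, 1.21]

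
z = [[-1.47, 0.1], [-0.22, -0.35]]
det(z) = 0.536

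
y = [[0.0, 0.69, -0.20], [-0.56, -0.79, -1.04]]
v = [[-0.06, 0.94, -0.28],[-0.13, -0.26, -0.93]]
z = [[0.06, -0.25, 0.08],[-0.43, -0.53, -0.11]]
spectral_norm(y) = 1.45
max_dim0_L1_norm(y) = 1.48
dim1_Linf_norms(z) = [0.25, 0.53]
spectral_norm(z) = 0.71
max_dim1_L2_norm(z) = 0.69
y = z + v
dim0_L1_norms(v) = [0.19, 1.2, 1.21]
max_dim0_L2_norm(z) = 0.59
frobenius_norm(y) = 1.59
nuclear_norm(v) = 1.96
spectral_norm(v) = 0.99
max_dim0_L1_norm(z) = 0.78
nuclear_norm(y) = 2.11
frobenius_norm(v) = 1.38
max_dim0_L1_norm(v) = 1.21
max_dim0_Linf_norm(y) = 1.04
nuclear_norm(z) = 0.93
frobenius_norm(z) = 0.74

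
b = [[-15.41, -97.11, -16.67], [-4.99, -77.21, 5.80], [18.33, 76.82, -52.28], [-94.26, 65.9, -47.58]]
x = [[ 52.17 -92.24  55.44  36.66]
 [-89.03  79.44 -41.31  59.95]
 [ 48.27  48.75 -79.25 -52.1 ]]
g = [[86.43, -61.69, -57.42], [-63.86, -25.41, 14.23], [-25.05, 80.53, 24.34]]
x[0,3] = 36.66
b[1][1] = -77.21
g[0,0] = 86.43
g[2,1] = 80.53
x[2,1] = 48.75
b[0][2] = -16.67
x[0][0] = 52.17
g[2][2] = 24.34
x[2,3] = -52.1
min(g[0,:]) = -61.69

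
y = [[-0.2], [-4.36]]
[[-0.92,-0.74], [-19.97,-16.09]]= y@[[4.58, 3.69]]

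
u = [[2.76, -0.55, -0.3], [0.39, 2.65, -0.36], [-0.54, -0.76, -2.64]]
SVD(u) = [[-0.06, 0.98, 0.21], [-0.62, -0.2, 0.76], [0.78, -0.09, 0.62]] @ diag([2.979261758197934, 2.844372241499337, 2.4872969118960007]) @ [[-0.28, -0.74, -0.61], [0.94, -0.35, 0.00], [0.22, 0.57, -0.79]]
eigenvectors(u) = [[(-0.06+0j),0.73+0.00j,(0.73-0j)], [(-0.06+0j),0.06-0.67j,0.06+0.67j], [-1.00+0.00j,-0.07+0.10j,-0.07-0.10j]]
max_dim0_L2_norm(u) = 2.84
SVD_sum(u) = [[0.05,0.12,0.1],[0.51,1.38,1.13],[-0.64,-1.73,-1.42]] + [[2.6, -0.97, 0.01], [-0.53, 0.2, -0.0], [-0.23, 0.09, -0.00]] + [[0.11, 0.3, -0.41], [0.41, 1.08, -1.49], [0.33, 0.88, -1.22]]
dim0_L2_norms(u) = [2.84, 2.81, 2.68]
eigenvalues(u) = [(-2.72+0j), (2.75+0.46j), (2.75-0.46j)]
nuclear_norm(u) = 8.31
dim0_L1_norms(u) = [3.69, 3.96, 3.3]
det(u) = -21.08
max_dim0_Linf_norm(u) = 2.76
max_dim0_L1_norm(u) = 3.96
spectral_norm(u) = 2.98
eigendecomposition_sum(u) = [[-0.01+0.00j,(-0.02-0j),-0.16-0.00j],[-0.01+0.00j,(-0.03-0j),(-0.17-0j)],[(-0.24+0j),-0.40-0.00j,-2.68-0.00j]] + [[1.39+0.10j, (-0.26+1.49j), -0.07-0.10j], [0.20-1.25j, (1.34+0.36j), -0.10+0.05j], [-0.15+0.18j, (-0.18-0.19j), (0.02+0j)]] + [[1.39-0.10j, (-0.26-1.49j), (-0.07+0.1j)], [(0.2+1.25j), 1.34-0.36j, (-0.1-0.05j)], [(-0.15-0.18j), -0.18+0.19j, (0.02-0j)]]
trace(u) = 2.77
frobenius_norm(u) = 4.81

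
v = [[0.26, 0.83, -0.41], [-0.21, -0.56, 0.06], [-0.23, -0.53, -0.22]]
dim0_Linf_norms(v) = [0.26, 0.83, 0.41]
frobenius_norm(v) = 1.29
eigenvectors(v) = [[-0.92+0.00j, -0.92-0.00j, (0.08+0j)],[0.37-0.04j, 0.37+0.04j, (0.38+0j)],[(0.1+0.07j), (0.1-0.07j), 0.92+0.00j]]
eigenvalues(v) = [(-0.03+0.06j), (-0.03-0.06j), (-0.46+0j)]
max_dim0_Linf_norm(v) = 0.83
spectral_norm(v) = 1.22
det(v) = -0.00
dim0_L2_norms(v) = [0.41, 1.13, 0.47]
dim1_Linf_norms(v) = [0.83, 0.56, 0.53]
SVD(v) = [[-0.76, -0.55, -0.33], [0.49, -0.16, -0.86], [0.42, -0.82, 0.39]] @ diag([1.2248700487703976, 0.40959966791571123, 0.00463418477658308]) @ [[-0.33, -0.92, 0.20], [0.19, 0.15, 0.97], [0.93, -0.35, -0.12]]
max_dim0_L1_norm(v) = 1.92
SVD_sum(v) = [[0.3,0.86,-0.19],[-0.19,-0.55,0.12],[-0.17,-0.48,0.11]] + [[-0.04,  -0.03,  -0.22], [-0.01,  -0.01,  -0.06], [-0.06,  -0.05,  -0.33]] + [[-0.0,0.00,0.0],[-0.0,0.0,0.00],[0.0,-0.00,-0.00]]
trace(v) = -0.52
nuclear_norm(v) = 1.64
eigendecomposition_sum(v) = [[(0.14+0.1j), 0.44+0.20j, (-0.19-0.09j)], [-0.06-0.04j, -0.18-0.06j, (0.08+0.03j)], [-0.01-0.02j, (-0.03-0.05j), 0.01+0.02j]] + [[(0.14-0.1j),(0.44-0.2j),-0.19+0.09j],[-0.06+0.04j,-0.18+0.06j,(0.08-0.03j)],[(-0.01+0.02j),(-0.03+0.05j),0.01-0.02j]] + [[(-0.02-0j), (-0.04-0j), -0.02+0.00j], [(-0.09-0j), -0.19-0.00j, (-0.1+0j)], [-0.21-0.00j, -0.46-0.00j, (-0.25+0j)]]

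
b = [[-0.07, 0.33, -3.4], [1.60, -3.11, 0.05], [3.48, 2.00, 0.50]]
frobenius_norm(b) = 6.35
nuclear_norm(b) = 10.94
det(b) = -47.77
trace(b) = -2.68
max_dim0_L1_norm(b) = 5.44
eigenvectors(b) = [[0.08-0.66j, (0.08+0.66j), 0.29+0.00j], [-0.13-0.16j, (-0.13+0.16j), (-0.93+0j)], [(-0.72+0j), -0.72-0.00j, 0.21+0.00j]]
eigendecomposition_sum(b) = [[0.09+1.70j, -0.33+0.55j, -1.59+0.10j], [(0.41+0.34j), 0.06+0.19j, -0.32+0.39j], [(1.83-0.33j), (0.64+0.28j), (0.33+1.71j)]] + [[(0.09-1.7j), -0.33-0.55j, -1.59-0.10j], [(0.41-0.34j), 0.06-0.19j, (-0.32-0.39j)], [1.83+0.33j, (0.64-0.28j), 0.33-1.71j]] + [[-0.24-0.00j,(0.99+0j),-0.21-0.00j],[(0.78+0j),-3.22-0.00j,(0.68+0j)],[(-0.18-0j),(0.72+0j),(-0.15-0j)]]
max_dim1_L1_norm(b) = 5.98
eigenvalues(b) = [(0.47+3.6j), (0.47-3.6j), (-3.62+0j)]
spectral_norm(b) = 4.09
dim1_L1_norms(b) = [3.8, 4.76, 5.98]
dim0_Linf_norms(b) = [3.48, 3.11, 3.4]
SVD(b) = [[-0.23, -0.59, -0.77], [-0.07, 0.8, -0.59], [0.97, -0.08, -0.22]] @ diag([4.087601495672312, 3.642191628834625, 3.2085439301066883]) @ [[0.80, 0.51, 0.31], [0.28, -0.78, 0.55], [-0.52, 0.36, 0.77]]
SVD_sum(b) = [[-0.75, -0.48, -0.29], [-0.23, -0.14, -0.09], [3.19, 2.02, 1.23]] + [[-0.61, 1.69, -1.19], [0.83, -2.29, 1.61], [-0.09, 0.24, -0.17]] + [[1.3, -0.88, -1.92], [1.0, -0.68, -1.48], [0.38, -0.26, -0.56]]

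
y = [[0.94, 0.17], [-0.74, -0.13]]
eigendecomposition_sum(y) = [[0.94, 0.17], [-0.74, -0.14]] + [[-0.0, -0.00], [0.00, 0.01]]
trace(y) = 0.81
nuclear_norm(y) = 1.22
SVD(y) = [[-0.79, 0.62],[0.62, 0.79]] @ diag([1.215315278191169, 0.0029621943084251782]) @ [[-0.98,-0.18], [-0.18,0.98]]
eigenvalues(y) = [0.81, 0.0]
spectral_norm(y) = 1.22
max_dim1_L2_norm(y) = 0.96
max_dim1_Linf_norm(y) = 0.94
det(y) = 0.00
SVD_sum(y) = [[0.94, 0.17],[-0.74, -0.13]] + [[-0.00, 0.00], [-0.00, 0.0]]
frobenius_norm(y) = 1.22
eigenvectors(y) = [[0.78, -0.18], [-0.62, 0.98]]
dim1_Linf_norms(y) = [0.94, 0.74]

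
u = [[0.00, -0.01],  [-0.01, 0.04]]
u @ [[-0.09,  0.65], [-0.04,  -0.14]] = [[0.0,0.0],[-0.0,-0.01]]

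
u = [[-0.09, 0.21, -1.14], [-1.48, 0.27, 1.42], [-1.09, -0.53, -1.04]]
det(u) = -1.92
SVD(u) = [[0.42, 0.32, -0.85], [-0.88, 0.36, -0.30], [0.21, 0.88, 0.43]] @ diag([2.226212970001818, 1.7251145267145467, 0.5000556788140001]) @ [[0.47, -0.12, -0.87], [-0.88, -0.17, -0.45], [0.10, -0.98, 0.18]]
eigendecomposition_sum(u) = [[(-0.66+0j),-0.14-0.00j,-0.80-0.00j], [0.16-0.00j,0.04+0.00j,(0.2+0j)], [-0.91+0.00j,(-0.2-0j),(-1.11-0j)]] + [[0.28+0.23j,  0.18-0.13j,  (-0.17-0.19j)], [-0.82+0.43j,  (0.12+0.54j),  0.61-0.21j], [-0.09-0.27j,  (-0.17+0.01j),  (0.03+0.19j)]] + [[0.28-0.23j, (0.18+0.13j), (-0.17+0.19j)], [(-0.82-0.43j), 0.12-0.54j, 0.61+0.21j], [-0.09+0.27j, -0.17-0.01j, 0.03-0.19j]]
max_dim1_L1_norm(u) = 3.17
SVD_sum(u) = [[0.44,  -0.11,  -0.81], [-0.93,  0.23,  1.72], [0.22,  -0.05,  -0.4]] + [[-0.48, -0.10, -0.25], [-0.54, -0.11, -0.28], [-1.33, -0.26, -0.68]] + [[-0.04, 0.42, -0.08],[-0.02, 0.15, -0.03],[0.02, -0.21, 0.04]]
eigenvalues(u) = [(-1.73+0j), (0.43+0.96j), (0.43-0.96j)]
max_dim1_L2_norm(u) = 2.07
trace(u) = -0.86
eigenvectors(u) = [[0.58+0.00j, (0.14+0.32j), (0.14-0.32j)], [-0.14+0.00j, -0.90+0.00j, (-0.9-0j)], [0.80+0.00j, 0.04-0.27j, 0.04+0.27j]]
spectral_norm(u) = 2.23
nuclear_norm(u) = 4.45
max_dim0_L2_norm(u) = 2.1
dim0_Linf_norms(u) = [1.48, 0.53, 1.42]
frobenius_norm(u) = 2.86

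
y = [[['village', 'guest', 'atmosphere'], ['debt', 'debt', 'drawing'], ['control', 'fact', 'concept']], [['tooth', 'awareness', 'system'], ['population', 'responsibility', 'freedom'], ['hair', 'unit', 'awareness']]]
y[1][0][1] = 'awareness'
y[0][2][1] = 'fact'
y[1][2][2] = 'awareness'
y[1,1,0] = 'population'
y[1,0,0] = 'tooth'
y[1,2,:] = ['hair', 'unit', 'awareness']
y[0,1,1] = 'debt'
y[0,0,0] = 'village'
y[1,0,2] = 'system'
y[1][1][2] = 'freedom'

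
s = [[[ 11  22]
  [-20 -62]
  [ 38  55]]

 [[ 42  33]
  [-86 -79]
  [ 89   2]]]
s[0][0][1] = 22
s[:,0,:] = [[11, 22], [42, 33]]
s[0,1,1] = -62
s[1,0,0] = 42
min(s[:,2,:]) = 2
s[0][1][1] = -62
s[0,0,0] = 11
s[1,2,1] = 2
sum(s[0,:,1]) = 15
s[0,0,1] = 22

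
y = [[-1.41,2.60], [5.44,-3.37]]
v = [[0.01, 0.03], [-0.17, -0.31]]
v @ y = [[0.15, -0.08], [-1.45, 0.60]]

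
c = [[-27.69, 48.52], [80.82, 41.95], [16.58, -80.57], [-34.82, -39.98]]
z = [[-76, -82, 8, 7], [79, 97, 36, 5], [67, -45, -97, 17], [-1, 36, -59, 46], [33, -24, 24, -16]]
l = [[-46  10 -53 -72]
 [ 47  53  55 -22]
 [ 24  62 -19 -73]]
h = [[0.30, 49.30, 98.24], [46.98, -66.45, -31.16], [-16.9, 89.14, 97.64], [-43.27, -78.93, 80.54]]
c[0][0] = -27.69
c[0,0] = -27.69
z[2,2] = -97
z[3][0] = -1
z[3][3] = 46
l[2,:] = [24, 62, -19, -73]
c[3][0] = -34.82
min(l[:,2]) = -53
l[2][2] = -19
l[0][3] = -72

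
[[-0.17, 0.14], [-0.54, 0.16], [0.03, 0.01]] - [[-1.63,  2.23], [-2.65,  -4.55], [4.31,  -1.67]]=[[1.46,-2.09], [2.11,4.71], [-4.28,1.68]]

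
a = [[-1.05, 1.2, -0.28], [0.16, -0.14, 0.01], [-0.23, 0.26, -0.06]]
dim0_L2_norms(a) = [1.09, 1.24, 0.29]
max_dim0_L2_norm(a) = 1.24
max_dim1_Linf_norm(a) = 1.2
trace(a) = -1.25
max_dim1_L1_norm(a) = 2.53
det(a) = 0.00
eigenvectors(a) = [[0.97, -0.73, 0.42], [-0.14, -0.68, 0.54], [0.21, -0.10, 0.73]]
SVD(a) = [[-0.97,-0.13,-0.21], [0.13,-0.99,0.05], [-0.21,0.02,0.98]] @ diag([1.6699759654642476, 0.03846979206408895, 0.0005914983493017597]) @ [[0.65, -0.74, 0.17], [-0.62, -0.39, 0.68], [-0.43, -0.55, -0.72]]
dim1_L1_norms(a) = [2.53, 0.31, 0.55]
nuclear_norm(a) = 1.71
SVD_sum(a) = [[-1.05, 1.2, -0.28], [0.14, -0.15, 0.04], [-0.23, 0.26, -0.06]] + [[0.0, 0.00, -0.00], [0.02, 0.01, -0.03], [-0.00, -0.0, 0.0]] + [[0.00,0.0,0.00], [-0.00,-0.0,-0.0], [-0.00,-0.00,-0.00]]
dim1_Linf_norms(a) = [1.2, 0.16, 0.26]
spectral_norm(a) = 1.67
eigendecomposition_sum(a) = [[-1.06, 1.17, -0.25],[0.15, -0.17, 0.04],[-0.23, 0.26, -0.06]] + [[0.01, 0.03, -0.03], [0.01, 0.03, -0.03], [0.0, 0.00, -0.0]] + [[0.0,-0.0,-0.0], [0.0,-0.00,-0.00], [0.00,-0.0,-0.00]]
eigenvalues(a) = [-1.28, 0.03, -0.0]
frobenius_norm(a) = 1.67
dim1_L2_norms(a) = [1.62, 0.21, 0.35]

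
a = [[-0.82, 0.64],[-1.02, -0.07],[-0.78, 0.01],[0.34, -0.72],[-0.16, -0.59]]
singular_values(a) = [1.65, 1.01]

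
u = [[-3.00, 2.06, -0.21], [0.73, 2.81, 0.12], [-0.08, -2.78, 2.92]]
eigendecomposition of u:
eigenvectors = [[(-0.99+0j), 0.05+0.06j, 0.05-0.06j], [0.12+0.00j, (0.02+0.18j), 0.02-0.18j], [0.04+0.00j, (-0.98+0j), -0.98-0.00j]]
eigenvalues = [(-3.24+0j), (2.98+0.5j), (2.98-0.5j)]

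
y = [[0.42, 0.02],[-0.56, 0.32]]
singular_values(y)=[0.74, 0.2]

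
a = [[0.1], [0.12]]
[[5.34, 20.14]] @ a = [[2.95]]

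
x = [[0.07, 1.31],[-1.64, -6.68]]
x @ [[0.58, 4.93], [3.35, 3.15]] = [[4.43,4.47], [-23.33,-29.13]]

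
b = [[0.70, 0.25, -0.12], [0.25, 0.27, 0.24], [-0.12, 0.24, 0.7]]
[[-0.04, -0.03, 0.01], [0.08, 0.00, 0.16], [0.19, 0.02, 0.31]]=b @ [[-0.16, -0.08, -0.06], [0.34, 0.10, 0.37], [0.13, -0.02, 0.31]]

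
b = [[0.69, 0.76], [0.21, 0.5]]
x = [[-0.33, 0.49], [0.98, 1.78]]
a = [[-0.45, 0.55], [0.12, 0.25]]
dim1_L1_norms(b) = [1.45, 0.71]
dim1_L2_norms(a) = [0.71, 0.28]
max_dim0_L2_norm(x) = 1.85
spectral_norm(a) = 0.72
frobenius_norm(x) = 2.12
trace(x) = 1.45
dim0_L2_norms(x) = [1.03, 1.85]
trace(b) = 1.19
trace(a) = -0.20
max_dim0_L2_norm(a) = 0.6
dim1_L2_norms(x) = [0.59, 2.03]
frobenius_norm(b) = 1.16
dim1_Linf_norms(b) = [0.76, 0.5]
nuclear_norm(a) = 0.97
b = a @ x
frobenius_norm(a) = 0.76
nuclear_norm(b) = 1.31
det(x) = -1.07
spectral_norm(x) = 2.05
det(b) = 0.19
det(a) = -0.18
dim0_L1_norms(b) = [0.9, 1.26]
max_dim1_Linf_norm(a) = 0.55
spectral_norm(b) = 1.15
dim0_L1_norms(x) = [1.31, 2.27]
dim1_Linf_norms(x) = [0.49, 1.78]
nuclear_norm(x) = 2.57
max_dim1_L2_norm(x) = 2.03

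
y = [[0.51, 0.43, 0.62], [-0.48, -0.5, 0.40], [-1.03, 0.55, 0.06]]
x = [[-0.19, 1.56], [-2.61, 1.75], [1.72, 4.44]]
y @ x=[[-0.15, 4.3], [2.08, 0.15], [-1.14, -0.38]]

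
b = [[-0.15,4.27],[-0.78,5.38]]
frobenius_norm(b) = 6.91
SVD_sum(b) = [[-0.44, 4.24], [-0.56, 5.4]] + [[0.29, 0.03],[-0.22, -0.02]]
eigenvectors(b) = [[-0.99, -0.66], [-0.16, -0.75]]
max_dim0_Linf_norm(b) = 5.38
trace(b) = 5.23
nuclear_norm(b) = 7.27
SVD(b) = [[-0.62, -0.79], [-0.79, 0.62]] @ diag([6.904680744837289, 0.3654911926068305]) @ [[0.10, -0.99], [-0.99, -0.1]]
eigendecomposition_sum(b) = [[0.63, -0.55], [0.1, -0.09]] + [[-0.78, 4.82], [-0.88, 5.47]]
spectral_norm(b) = 6.90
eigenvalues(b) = [0.54, 4.69]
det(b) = 2.52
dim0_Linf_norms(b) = [0.78, 5.38]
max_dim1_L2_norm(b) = 5.44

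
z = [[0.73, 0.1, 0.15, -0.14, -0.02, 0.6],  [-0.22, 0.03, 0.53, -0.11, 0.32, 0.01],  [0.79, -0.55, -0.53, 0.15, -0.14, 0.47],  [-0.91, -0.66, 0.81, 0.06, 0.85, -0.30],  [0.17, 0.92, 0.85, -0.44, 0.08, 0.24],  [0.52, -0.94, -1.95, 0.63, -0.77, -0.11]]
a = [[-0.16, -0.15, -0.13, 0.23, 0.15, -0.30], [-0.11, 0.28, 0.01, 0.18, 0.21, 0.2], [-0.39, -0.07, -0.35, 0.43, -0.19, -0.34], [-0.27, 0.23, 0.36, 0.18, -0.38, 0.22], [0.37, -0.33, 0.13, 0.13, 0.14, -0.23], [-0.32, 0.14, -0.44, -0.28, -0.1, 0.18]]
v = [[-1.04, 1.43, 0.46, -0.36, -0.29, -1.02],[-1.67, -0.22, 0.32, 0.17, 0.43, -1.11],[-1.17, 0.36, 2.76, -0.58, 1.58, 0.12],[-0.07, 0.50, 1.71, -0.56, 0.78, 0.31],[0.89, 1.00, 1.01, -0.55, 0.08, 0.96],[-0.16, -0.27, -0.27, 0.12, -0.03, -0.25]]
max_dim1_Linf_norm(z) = 1.95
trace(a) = 0.27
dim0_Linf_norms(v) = [1.67, 1.43, 2.76, 0.58, 1.58, 1.11]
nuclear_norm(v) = 9.09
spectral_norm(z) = 3.03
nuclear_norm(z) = 5.87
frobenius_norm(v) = 5.42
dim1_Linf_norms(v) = [1.43, 1.67, 2.76, 1.71, 1.01, 0.27]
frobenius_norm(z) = 3.66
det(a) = 0.00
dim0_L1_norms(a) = [1.62, 1.2, 1.42, 1.43, 1.17, 1.47]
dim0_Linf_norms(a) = [0.39, 0.33, 0.44, 0.43, 0.38, 0.34]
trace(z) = 0.26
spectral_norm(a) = 0.93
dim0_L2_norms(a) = [0.71, 0.54, 0.69, 0.63, 0.53, 0.62]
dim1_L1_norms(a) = [1.12, 0.99, 1.77, 1.64, 1.33, 1.46]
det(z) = 0.00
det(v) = 0.00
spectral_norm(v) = 4.25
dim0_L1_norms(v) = [5.0, 3.78, 6.53, 2.34, 3.19, 3.77]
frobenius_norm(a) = 1.52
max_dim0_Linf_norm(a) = 0.44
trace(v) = 0.77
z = a @ v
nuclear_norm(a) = 3.13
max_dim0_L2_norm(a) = 0.71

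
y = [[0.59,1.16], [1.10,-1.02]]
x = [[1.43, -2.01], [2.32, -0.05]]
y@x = [[3.53, -1.24],[-0.79, -2.16]]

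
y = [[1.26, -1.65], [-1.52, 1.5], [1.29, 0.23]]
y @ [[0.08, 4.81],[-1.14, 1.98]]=[[1.98, 2.79], [-1.83, -4.34], [-0.16, 6.66]]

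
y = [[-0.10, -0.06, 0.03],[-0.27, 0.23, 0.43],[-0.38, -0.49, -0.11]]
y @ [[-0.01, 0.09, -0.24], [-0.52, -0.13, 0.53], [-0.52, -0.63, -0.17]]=[[0.02,-0.02,-0.01],[-0.34,-0.33,0.11],[0.32,0.1,-0.15]]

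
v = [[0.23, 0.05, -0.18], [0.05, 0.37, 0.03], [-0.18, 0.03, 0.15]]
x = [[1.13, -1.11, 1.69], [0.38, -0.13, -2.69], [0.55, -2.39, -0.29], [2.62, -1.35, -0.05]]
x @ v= [[-0.10, -0.3, 0.02], [0.57, -0.11, -0.48], [0.06, -0.87, -0.21], [0.54, -0.37, -0.52]]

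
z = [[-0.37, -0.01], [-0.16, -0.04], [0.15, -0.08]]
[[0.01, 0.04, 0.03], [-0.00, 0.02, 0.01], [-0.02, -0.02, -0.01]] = z @ [[-0.02, -0.12, -0.07], [0.18, -0.03, -0.01]]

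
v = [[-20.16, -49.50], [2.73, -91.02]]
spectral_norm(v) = 103.87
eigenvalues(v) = [-22.12, -89.06]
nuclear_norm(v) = 122.84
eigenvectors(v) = [[1.0, 0.58], [0.04, 0.81]]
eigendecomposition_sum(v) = [[-22.77, 16.36], [-0.9, 0.65]] + [[2.61, -65.86],[3.63, -91.67]]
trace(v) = -111.18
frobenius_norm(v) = 105.59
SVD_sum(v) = [[-3.66, -50.69],[-6.53, -90.35]] + [[-16.5, 1.19], [9.26, -0.67]]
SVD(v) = [[0.49, 0.87], [0.87, -0.49]] @ diag([103.87023108363533, 18.96691842741445]) @ [[-0.07, -1.00], [-1.00, 0.07]]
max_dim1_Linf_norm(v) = 91.02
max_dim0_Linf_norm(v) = 91.02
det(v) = 1970.10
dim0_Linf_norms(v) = [20.16, 91.02]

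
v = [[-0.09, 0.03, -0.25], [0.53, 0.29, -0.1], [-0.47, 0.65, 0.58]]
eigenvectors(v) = [[0.65+0.00j, (-0.25+0.14j), -0.25-0.14j], [(-0.43+0j), -0.19+0.49j, (-0.19-0.49j)], [(0.63+0j), 0.80+0.00j, 0.80-0.00j]]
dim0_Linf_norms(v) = [0.53, 0.65, 0.58]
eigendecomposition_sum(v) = [[-0.25+0.00j, (0.07-0j), -0.06+0.00j],  [0.17-0.00j, -0.05+0.00j, (0.04-0j)],  [-0.24+0.00j, 0.07-0.00j, -0.06+0.00j]] + [[0.08+0.06j, (-0.02+0.17j), (-0.1+0.06j)], [(0.18-0.01j), (0.17+0.27j), -0.07+0.20j], [-0.11-0.25j, 0.29-0.39j, 0.32-0.01j]] + [[(0.08-0.06j), -0.02-0.17j, -0.10-0.06j], [(0.18+0.01j), 0.17-0.27j, (-0.07-0.2j)], [(-0.11+0.25j), (0.29+0.39j), (0.32+0.01j)]]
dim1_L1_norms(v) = [0.37, 0.92, 1.7]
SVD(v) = [[0.08,0.10,-0.99], [0.18,-0.98,-0.08], [-0.98,-0.17,-0.1]] @ diag([1.004449081813626, 0.5962219365576876, 0.24880000886487974]) @ [[0.55, -0.58, -0.6], [-0.75, -0.66, -0.05], [0.37, -0.48, 0.80]]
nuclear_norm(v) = 1.85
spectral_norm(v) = 1.00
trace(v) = 0.78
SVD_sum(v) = [[0.05, -0.05, -0.05],[0.1, -0.11, -0.11],[-0.54, 0.57, 0.60]] + [[-0.04, -0.04, -0.0], [0.44, 0.39, 0.03], [0.08, 0.07, 0.00]] + [[-0.09, 0.12, -0.2], [-0.01, 0.01, -0.02], [-0.01, 0.01, -0.02]]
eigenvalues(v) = [(-0.35+0j), (0.57+0.32j), (0.57-0.32j)]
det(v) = -0.15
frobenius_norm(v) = 1.19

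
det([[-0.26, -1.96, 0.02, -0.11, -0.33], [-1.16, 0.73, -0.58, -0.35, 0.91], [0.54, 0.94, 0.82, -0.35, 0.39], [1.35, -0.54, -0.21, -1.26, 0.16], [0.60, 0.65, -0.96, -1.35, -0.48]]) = -4.780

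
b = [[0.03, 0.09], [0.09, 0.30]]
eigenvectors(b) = [[-0.96, -0.29], [0.29, -0.96]]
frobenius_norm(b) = 0.33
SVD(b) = [[-0.29,-0.96], [-0.96,0.29]] @ diag([0.32724980739587944, 0.0027501926041205004]) @ [[-0.29, -0.96], [-0.96, 0.29]]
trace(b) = 0.33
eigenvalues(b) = [0.0, 0.33]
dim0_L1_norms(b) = [0.12, 0.39]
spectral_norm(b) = 0.33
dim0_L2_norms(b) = [0.09, 0.31]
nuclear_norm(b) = 0.33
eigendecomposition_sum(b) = [[0.00, -0.00], [-0.00, 0.0]] + [[0.03,0.09], [0.09,0.3]]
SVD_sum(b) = [[0.03,0.09], [0.09,0.30]] + [[0.00,-0.0],[-0.0,0.00]]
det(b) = 0.00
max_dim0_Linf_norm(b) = 0.3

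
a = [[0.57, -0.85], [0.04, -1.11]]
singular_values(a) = [1.45, 0.41]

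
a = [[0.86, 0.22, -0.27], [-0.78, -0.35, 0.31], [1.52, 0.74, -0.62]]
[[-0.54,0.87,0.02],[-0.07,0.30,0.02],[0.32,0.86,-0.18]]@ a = [[-1.11,-0.41,0.4],[-0.26,-0.11,0.10],[-0.67,-0.36,0.29]]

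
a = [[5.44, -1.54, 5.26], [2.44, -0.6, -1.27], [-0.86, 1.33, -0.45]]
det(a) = 21.640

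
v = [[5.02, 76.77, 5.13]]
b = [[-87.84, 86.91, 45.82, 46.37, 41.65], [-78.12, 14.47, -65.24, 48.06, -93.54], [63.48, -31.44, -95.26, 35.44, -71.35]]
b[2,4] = -71.35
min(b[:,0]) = -87.84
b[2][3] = 35.44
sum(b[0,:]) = 132.91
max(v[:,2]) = 5.13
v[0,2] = 5.13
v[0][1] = 76.77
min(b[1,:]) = -93.54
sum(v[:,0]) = 5.02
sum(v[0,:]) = 86.91999999999999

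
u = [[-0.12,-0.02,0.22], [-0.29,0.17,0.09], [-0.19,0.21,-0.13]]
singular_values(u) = [0.44, 0.29, 0.0]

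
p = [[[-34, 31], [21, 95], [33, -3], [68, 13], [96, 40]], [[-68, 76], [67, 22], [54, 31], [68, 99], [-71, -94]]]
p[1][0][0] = -68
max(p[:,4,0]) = 96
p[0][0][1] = 31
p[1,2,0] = 54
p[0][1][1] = 95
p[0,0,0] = -34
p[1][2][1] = 31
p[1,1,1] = 22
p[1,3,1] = 99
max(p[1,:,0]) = 68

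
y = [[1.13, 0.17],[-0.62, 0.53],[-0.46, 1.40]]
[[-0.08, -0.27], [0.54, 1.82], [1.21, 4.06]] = y @ [[-0.19,-0.64], [0.8,2.69]]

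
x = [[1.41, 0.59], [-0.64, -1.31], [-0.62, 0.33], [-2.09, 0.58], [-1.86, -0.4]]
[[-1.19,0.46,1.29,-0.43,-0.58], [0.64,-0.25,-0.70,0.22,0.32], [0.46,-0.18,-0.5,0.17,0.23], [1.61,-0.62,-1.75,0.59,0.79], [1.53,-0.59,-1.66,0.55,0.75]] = x @ [[-0.8, 0.31, 0.87, -0.29, -0.39],[-0.10, 0.04, 0.11, -0.03, -0.05]]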